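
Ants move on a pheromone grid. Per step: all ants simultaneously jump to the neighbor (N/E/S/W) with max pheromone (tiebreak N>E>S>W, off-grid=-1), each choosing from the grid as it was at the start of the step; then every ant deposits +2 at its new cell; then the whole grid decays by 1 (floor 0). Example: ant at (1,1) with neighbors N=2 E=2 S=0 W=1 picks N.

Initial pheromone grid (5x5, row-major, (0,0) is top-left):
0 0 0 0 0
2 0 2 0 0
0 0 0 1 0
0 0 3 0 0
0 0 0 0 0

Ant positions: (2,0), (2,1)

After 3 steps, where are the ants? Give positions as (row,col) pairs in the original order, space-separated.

Step 1: ant0:(2,0)->N->(1,0) | ant1:(2,1)->N->(1,1)
  grid max=3 at (1,0)
Step 2: ant0:(1,0)->E->(1,1) | ant1:(1,1)->W->(1,0)
  grid max=4 at (1,0)
Step 3: ant0:(1,1)->W->(1,0) | ant1:(1,0)->E->(1,1)
  grid max=5 at (1,0)

(1,0) (1,1)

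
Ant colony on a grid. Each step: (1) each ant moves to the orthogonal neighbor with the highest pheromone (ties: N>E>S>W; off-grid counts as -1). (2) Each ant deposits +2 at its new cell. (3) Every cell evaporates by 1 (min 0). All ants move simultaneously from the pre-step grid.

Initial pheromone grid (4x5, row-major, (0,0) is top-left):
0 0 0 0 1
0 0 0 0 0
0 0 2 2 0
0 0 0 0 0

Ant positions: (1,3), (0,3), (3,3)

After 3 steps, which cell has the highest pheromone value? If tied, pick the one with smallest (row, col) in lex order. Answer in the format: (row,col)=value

Answer: (2,3)=7

Derivation:
Step 1: ant0:(1,3)->S->(2,3) | ant1:(0,3)->E->(0,4) | ant2:(3,3)->N->(2,3)
  grid max=5 at (2,3)
Step 2: ant0:(2,3)->W->(2,2) | ant1:(0,4)->S->(1,4) | ant2:(2,3)->W->(2,2)
  grid max=4 at (2,2)
Step 3: ant0:(2,2)->E->(2,3) | ant1:(1,4)->N->(0,4) | ant2:(2,2)->E->(2,3)
  grid max=7 at (2,3)
Final grid:
  0 0 0 0 2
  0 0 0 0 0
  0 0 3 7 0
  0 0 0 0 0
Max pheromone 7 at (2,3)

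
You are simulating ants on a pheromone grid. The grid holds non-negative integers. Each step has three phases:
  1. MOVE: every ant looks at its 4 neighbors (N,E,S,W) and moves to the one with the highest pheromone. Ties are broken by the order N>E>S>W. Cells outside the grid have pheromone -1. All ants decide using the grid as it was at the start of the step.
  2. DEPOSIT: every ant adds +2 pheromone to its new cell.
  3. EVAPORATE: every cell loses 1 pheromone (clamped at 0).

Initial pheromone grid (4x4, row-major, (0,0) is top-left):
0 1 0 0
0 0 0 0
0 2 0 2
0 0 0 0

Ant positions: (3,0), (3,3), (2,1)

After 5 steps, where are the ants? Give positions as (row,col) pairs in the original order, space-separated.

Step 1: ant0:(3,0)->N->(2,0) | ant1:(3,3)->N->(2,3) | ant2:(2,1)->N->(1,1)
  grid max=3 at (2,3)
Step 2: ant0:(2,0)->E->(2,1) | ant1:(2,3)->N->(1,3) | ant2:(1,1)->S->(2,1)
  grid max=4 at (2,1)
Step 3: ant0:(2,1)->N->(1,1) | ant1:(1,3)->S->(2,3) | ant2:(2,1)->N->(1,1)
  grid max=3 at (1,1)
Step 4: ant0:(1,1)->S->(2,1) | ant1:(2,3)->N->(1,3) | ant2:(1,1)->S->(2,1)
  grid max=6 at (2,1)
Step 5: ant0:(2,1)->N->(1,1) | ant1:(1,3)->S->(2,3) | ant2:(2,1)->N->(1,1)
  grid max=5 at (1,1)

(1,1) (2,3) (1,1)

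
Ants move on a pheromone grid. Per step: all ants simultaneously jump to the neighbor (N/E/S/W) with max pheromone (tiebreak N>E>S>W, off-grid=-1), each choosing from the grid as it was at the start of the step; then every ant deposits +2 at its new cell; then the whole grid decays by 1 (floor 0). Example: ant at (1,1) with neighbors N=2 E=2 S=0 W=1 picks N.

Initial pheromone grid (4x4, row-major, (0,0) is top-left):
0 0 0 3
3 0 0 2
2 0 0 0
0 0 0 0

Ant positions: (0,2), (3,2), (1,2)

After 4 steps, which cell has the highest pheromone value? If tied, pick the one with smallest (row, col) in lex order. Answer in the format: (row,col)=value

Answer: (0,3)=9

Derivation:
Step 1: ant0:(0,2)->E->(0,3) | ant1:(3,2)->N->(2,2) | ant2:(1,2)->E->(1,3)
  grid max=4 at (0,3)
Step 2: ant0:(0,3)->S->(1,3) | ant1:(2,2)->N->(1,2) | ant2:(1,3)->N->(0,3)
  grid max=5 at (0,3)
Step 3: ant0:(1,3)->N->(0,3) | ant1:(1,2)->E->(1,3) | ant2:(0,3)->S->(1,3)
  grid max=7 at (1,3)
Step 4: ant0:(0,3)->S->(1,3) | ant1:(1,3)->N->(0,3) | ant2:(1,3)->N->(0,3)
  grid max=9 at (0,3)
Final grid:
  0 0 0 9
  0 0 0 8
  0 0 0 0
  0 0 0 0
Max pheromone 9 at (0,3)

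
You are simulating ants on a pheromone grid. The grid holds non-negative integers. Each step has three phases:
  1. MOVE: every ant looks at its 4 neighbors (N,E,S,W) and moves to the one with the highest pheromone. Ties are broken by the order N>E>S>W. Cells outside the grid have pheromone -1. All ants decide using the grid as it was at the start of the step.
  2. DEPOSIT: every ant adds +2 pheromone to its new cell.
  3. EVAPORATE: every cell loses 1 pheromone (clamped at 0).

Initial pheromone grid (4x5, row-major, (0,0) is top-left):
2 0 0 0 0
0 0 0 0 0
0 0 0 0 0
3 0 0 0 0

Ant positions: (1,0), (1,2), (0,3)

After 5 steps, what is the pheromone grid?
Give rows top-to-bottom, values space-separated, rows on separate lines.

After step 1: ants at (0,0),(0,2),(0,4)
  3 0 1 0 1
  0 0 0 0 0
  0 0 0 0 0
  2 0 0 0 0
After step 2: ants at (0,1),(0,3),(1,4)
  2 1 0 1 0
  0 0 0 0 1
  0 0 0 0 0
  1 0 0 0 0
After step 3: ants at (0,0),(0,4),(0,4)
  3 0 0 0 3
  0 0 0 0 0
  0 0 0 0 0
  0 0 0 0 0
After step 4: ants at (0,1),(1,4),(1,4)
  2 1 0 0 2
  0 0 0 0 3
  0 0 0 0 0
  0 0 0 0 0
After step 5: ants at (0,0),(0,4),(0,4)
  3 0 0 0 5
  0 0 0 0 2
  0 0 0 0 0
  0 0 0 0 0

3 0 0 0 5
0 0 0 0 2
0 0 0 0 0
0 0 0 0 0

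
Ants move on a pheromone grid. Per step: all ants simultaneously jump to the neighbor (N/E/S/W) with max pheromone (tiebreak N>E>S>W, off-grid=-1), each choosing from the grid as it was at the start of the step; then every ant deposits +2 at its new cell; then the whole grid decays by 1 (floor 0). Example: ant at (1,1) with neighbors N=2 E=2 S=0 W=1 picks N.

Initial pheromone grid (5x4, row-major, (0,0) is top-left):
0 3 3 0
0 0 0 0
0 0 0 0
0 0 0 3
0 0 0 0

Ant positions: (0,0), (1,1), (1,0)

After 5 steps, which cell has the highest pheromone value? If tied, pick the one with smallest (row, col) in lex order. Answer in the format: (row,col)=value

Step 1: ant0:(0,0)->E->(0,1) | ant1:(1,1)->N->(0,1) | ant2:(1,0)->N->(0,0)
  grid max=6 at (0,1)
Step 2: ant0:(0,1)->E->(0,2) | ant1:(0,1)->E->(0,2) | ant2:(0,0)->E->(0,1)
  grid max=7 at (0,1)
Step 3: ant0:(0,2)->W->(0,1) | ant1:(0,2)->W->(0,1) | ant2:(0,1)->E->(0,2)
  grid max=10 at (0,1)
Step 4: ant0:(0,1)->E->(0,2) | ant1:(0,1)->E->(0,2) | ant2:(0,2)->W->(0,1)
  grid max=11 at (0,1)
Step 5: ant0:(0,2)->W->(0,1) | ant1:(0,2)->W->(0,1) | ant2:(0,1)->E->(0,2)
  grid max=14 at (0,1)
Final grid:
  0 14 10 0
  0 0 0 0
  0 0 0 0
  0 0 0 0
  0 0 0 0
Max pheromone 14 at (0,1)

Answer: (0,1)=14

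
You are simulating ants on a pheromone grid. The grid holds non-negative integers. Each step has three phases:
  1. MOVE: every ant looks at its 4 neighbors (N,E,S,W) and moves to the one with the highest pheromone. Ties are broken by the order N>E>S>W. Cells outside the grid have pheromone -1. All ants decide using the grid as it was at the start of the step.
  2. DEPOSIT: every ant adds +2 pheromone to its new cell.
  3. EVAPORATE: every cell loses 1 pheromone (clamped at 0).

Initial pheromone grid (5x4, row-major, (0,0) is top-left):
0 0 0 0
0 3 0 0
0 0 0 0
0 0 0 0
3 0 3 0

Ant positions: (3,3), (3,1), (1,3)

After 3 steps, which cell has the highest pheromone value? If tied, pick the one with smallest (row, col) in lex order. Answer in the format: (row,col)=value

Step 1: ant0:(3,3)->N->(2,3) | ant1:(3,1)->N->(2,1) | ant2:(1,3)->N->(0,3)
  grid max=2 at (1,1)
Step 2: ant0:(2,3)->N->(1,3) | ant1:(2,1)->N->(1,1) | ant2:(0,3)->S->(1,3)
  grid max=3 at (1,1)
Step 3: ant0:(1,3)->N->(0,3) | ant1:(1,1)->N->(0,1) | ant2:(1,3)->N->(0,3)
  grid max=3 at (0,3)
Final grid:
  0 1 0 3
  0 2 0 2
  0 0 0 0
  0 0 0 0
  0 0 0 0
Max pheromone 3 at (0,3)

Answer: (0,3)=3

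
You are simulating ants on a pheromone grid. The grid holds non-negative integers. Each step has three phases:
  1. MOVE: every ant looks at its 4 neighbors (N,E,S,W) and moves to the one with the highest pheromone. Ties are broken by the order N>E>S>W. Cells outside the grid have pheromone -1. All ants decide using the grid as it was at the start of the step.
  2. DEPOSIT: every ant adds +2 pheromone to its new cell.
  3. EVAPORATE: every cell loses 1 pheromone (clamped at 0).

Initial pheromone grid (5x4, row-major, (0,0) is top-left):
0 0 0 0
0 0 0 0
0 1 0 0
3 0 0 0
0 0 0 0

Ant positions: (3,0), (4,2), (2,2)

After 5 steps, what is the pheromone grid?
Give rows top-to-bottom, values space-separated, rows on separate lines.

After step 1: ants at (2,0),(3,2),(2,1)
  0 0 0 0
  0 0 0 0
  1 2 0 0
  2 0 1 0
  0 0 0 0
After step 2: ants at (2,1),(2,2),(2,0)
  0 0 0 0
  0 0 0 0
  2 3 1 0
  1 0 0 0
  0 0 0 0
After step 3: ants at (2,0),(2,1),(2,1)
  0 0 0 0
  0 0 0 0
  3 6 0 0
  0 0 0 0
  0 0 0 0
After step 4: ants at (2,1),(2,0),(2,0)
  0 0 0 0
  0 0 0 0
  6 7 0 0
  0 0 0 0
  0 0 0 0
After step 5: ants at (2,0),(2,1),(2,1)
  0 0 0 0
  0 0 0 0
  7 10 0 0
  0 0 0 0
  0 0 0 0

0 0 0 0
0 0 0 0
7 10 0 0
0 0 0 0
0 0 0 0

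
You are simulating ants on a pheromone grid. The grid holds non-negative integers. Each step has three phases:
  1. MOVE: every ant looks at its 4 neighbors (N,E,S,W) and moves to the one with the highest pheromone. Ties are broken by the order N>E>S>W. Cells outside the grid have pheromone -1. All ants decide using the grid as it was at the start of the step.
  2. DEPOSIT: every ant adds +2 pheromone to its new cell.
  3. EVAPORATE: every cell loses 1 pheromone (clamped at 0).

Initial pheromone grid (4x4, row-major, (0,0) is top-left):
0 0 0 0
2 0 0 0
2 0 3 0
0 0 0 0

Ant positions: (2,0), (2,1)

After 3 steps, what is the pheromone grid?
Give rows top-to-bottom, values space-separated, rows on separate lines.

After step 1: ants at (1,0),(2,2)
  0 0 0 0
  3 0 0 0
  1 0 4 0
  0 0 0 0
After step 2: ants at (2,0),(1,2)
  0 0 0 0
  2 0 1 0
  2 0 3 0
  0 0 0 0
After step 3: ants at (1,0),(2,2)
  0 0 0 0
  3 0 0 0
  1 0 4 0
  0 0 0 0

0 0 0 0
3 0 0 0
1 0 4 0
0 0 0 0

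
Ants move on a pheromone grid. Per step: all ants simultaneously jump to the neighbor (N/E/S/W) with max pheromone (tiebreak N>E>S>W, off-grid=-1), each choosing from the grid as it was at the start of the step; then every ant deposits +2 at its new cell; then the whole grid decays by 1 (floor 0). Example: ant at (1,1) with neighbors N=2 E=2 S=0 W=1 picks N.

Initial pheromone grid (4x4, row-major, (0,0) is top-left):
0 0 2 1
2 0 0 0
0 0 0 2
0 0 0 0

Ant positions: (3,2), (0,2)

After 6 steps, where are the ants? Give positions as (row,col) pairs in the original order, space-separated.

Step 1: ant0:(3,2)->N->(2,2) | ant1:(0,2)->E->(0,3)
  grid max=2 at (0,3)
Step 2: ant0:(2,2)->E->(2,3) | ant1:(0,3)->W->(0,2)
  grid max=2 at (0,2)
Step 3: ant0:(2,3)->N->(1,3) | ant1:(0,2)->E->(0,3)
  grid max=2 at (0,3)
Step 4: ant0:(1,3)->N->(0,3) | ant1:(0,3)->S->(1,3)
  grid max=3 at (0,3)
Step 5: ant0:(0,3)->S->(1,3) | ant1:(1,3)->N->(0,3)
  grid max=4 at (0,3)
Step 6: ant0:(1,3)->N->(0,3) | ant1:(0,3)->S->(1,3)
  grid max=5 at (0,3)

(0,3) (1,3)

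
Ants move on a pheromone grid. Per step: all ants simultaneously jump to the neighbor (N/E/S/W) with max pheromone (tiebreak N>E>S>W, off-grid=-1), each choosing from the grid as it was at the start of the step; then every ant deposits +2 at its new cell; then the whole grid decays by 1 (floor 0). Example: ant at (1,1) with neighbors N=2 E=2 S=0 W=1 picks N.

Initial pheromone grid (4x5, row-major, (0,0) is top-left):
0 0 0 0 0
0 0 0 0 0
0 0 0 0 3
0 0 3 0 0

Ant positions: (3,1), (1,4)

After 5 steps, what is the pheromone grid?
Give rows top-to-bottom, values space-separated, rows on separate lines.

After step 1: ants at (3,2),(2,4)
  0 0 0 0 0
  0 0 0 0 0
  0 0 0 0 4
  0 0 4 0 0
After step 2: ants at (2,2),(1,4)
  0 0 0 0 0
  0 0 0 0 1
  0 0 1 0 3
  0 0 3 0 0
After step 3: ants at (3,2),(2,4)
  0 0 0 0 0
  0 0 0 0 0
  0 0 0 0 4
  0 0 4 0 0
After step 4: ants at (2,2),(1,4)
  0 0 0 0 0
  0 0 0 0 1
  0 0 1 0 3
  0 0 3 0 0
After step 5: ants at (3,2),(2,4)
  0 0 0 0 0
  0 0 0 0 0
  0 0 0 0 4
  0 0 4 0 0

0 0 0 0 0
0 0 0 0 0
0 0 0 0 4
0 0 4 0 0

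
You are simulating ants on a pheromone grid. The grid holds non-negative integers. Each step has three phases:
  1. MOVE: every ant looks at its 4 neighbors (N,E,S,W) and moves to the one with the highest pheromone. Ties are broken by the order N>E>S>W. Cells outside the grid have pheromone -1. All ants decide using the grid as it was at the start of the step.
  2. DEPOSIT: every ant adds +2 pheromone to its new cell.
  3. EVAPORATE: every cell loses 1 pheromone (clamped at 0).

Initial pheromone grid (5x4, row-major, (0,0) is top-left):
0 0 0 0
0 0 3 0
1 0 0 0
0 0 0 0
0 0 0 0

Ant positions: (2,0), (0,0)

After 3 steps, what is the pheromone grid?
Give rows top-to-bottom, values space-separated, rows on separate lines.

After step 1: ants at (1,0),(0,1)
  0 1 0 0
  1 0 2 0
  0 0 0 0
  0 0 0 0
  0 0 0 0
After step 2: ants at (0,0),(0,2)
  1 0 1 0
  0 0 1 0
  0 0 0 0
  0 0 0 0
  0 0 0 0
After step 3: ants at (0,1),(1,2)
  0 1 0 0
  0 0 2 0
  0 0 0 0
  0 0 0 0
  0 0 0 0

0 1 0 0
0 0 2 0
0 0 0 0
0 0 0 0
0 0 0 0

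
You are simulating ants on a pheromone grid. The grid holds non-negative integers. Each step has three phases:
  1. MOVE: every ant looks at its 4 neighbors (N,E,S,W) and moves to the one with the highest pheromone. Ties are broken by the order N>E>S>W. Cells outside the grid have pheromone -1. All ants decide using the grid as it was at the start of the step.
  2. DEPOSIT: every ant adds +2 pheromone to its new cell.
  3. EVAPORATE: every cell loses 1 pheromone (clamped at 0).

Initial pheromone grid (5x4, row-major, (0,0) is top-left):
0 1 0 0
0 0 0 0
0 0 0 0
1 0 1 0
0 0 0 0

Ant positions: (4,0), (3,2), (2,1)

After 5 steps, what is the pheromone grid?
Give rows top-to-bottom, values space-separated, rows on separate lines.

After step 1: ants at (3,0),(2,2),(1,1)
  0 0 0 0
  0 1 0 0
  0 0 1 0
  2 0 0 0
  0 0 0 0
After step 2: ants at (2,0),(1,2),(0,1)
  0 1 0 0
  0 0 1 0
  1 0 0 0
  1 0 0 0
  0 0 0 0
After step 3: ants at (3,0),(0,2),(0,2)
  0 0 3 0
  0 0 0 0
  0 0 0 0
  2 0 0 0
  0 0 0 0
After step 4: ants at (2,0),(0,3),(0,3)
  0 0 2 3
  0 0 0 0
  1 0 0 0
  1 0 0 0
  0 0 0 0
After step 5: ants at (3,0),(0,2),(0,2)
  0 0 5 2
  0 0 0 0
  0 0 0 0
  2 0 0 0
  0 0 0 0

0 0 5 2
0 0 0 0
0 0 0 0
2 0 0 0
0 0 0 0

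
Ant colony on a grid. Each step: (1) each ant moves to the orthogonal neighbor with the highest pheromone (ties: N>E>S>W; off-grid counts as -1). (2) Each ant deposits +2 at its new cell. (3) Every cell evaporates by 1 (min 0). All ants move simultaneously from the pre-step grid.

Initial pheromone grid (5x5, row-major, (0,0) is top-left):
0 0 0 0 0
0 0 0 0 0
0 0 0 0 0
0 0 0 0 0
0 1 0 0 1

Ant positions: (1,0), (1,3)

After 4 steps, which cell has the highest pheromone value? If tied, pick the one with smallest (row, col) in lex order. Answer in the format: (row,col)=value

Step 1: ant0:(1,0)->N->(0,0) | ant1:(1,3)->N->(0,3)
  grid max=1 at (0,0)
Step 2: ant0:(0,0)->E->(0,1) | ant1:(0,3)->E->(0,4)
  grid max=1 at (0,1)
Step 3: ant0:(0,1)->E->(0,2) | ant1:(0,4)->S->(1,4)
  grid max=1 at (0,2)
Step 4: ant0:(0,2)->E->(0,3) | ant1:(1,4)->N->(0,4)
  grid max=1 at (0,3)
Final grid:
  0 0 0 1 1
  0 0 0 0 0
  0 0 0 0 0
  0 0 0 0 0
  0 0 0 0 0
Max pheromone 1 at (0,3)

Answer: (0,3)=1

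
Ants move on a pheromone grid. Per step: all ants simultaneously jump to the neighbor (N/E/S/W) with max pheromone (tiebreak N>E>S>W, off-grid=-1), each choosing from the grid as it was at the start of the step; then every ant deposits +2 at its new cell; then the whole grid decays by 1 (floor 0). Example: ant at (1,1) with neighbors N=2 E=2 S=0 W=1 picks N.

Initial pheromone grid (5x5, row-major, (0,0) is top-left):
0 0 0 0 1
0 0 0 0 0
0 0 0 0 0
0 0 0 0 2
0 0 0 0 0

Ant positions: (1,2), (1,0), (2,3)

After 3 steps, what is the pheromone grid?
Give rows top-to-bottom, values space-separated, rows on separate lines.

After step 1: ants at (0,2),(0,0),(1,3)
  1 0 1 0 0
  0 0 0 1 0
  0 0 0 0 0
  0 0 0 0 1
  0 0 0 0 0
After step 2: ants at (0,3),(0,1),(0,3)
  0 1 0 3 0
  0 0 0 0 0
  0 0 0 0 0
  0 0 0 0 0
  0 0 0 0 0
After step 3: ants at (0,4),(0,2),(0,4)
  0 0 1 2 3
  0 0 0 0 0
  0 0 0 0 0
  0 0 0 0 0
  0 0 0 0 0

0 0 1 2 3
0 0 0 0 0
0 0 0 0 0
0 0 0 0 0
0 0 0 0 0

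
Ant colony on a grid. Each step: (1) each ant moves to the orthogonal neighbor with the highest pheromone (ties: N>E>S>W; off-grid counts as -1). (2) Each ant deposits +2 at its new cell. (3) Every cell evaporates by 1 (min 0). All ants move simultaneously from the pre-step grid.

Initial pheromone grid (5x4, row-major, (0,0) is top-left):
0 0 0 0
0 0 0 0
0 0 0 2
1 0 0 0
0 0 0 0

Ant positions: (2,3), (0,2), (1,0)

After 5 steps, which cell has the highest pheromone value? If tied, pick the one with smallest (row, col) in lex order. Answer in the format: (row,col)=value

Step 1: ant0:(2,3)->N->(1,3) | ant1:(0,2)->E->(0,3) | ant2:(1,0)->N->(0,0)
  grid max=1 at (0,0)
Step 2: ant0:(1,3)->N->(0,3) | ant1:(0,3)->S->(1,3) | ant2:(0,0)->E->(0,1)
  grid max=2 at (0,3)
Step 3: ant0:(0,3)->S->(1,3) | ant1:(1,3)->N->(0,3) | ant2:(0,1)->E->(0,2)
  grid max=3 at (0,3)
Step 4: ant0:(1,3)->N->(0,3) | ant1:(0,3)->S->(1,3) | ant2:(0,2)->E->(0,3)
  grid max=6 at (0,3)
Step 5: ant0:(0,3)->S->(1,3) | ant1:(1,3)->N->(0,3) | ant2:(0,3)->S->(1,3)
  grid max=7 at (0,3)
Final grid:
  0 0 0 7
  0 0 0 7
  0 0 0 0
  0 0 0 0
  0 0 0 0
Max pheromone 7 at (0,3)

Answer: (0,3)=7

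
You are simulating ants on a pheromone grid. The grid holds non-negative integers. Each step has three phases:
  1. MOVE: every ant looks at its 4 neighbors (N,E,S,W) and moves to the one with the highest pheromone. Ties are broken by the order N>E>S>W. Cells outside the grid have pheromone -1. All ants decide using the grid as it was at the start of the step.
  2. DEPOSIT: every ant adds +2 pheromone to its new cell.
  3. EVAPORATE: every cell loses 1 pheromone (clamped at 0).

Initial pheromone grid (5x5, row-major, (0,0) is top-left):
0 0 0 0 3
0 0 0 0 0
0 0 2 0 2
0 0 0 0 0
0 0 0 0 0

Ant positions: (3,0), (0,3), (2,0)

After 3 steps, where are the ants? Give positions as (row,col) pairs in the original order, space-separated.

Step 1: ant0:(3,0)->N->(2,0) | ant1:(0,3)->E->(0,4) | ant2:(2,0)->N->(1,0)
  grid max=4 at (0,4)
Step 2: ant0:(2,0)->N->(1,0) | ant1:(0,4)->S->(1,4) | ant2:(1,0)->S->(2,0)
  grid max=3 at (0,4)
Step 3: ant0:(1,0)->S->(2,0) | ant1:(1,4)->N->(0,4) | ant2:(2,0)->N->(1,0)
  grid max=4 at (0,4)

(2,0) (0,4) (1,0)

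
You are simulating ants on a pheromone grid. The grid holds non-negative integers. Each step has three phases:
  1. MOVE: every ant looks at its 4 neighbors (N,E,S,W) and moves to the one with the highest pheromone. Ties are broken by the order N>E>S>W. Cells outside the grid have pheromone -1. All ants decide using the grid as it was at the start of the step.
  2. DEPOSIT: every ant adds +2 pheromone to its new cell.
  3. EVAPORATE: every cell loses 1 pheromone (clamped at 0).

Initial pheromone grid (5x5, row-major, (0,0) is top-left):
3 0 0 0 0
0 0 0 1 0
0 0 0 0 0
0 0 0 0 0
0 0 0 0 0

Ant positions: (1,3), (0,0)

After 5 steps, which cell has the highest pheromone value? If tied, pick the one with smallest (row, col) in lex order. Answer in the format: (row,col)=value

Step 1: ant0:(1,3)->N->(0,3) | ant1:(0,0)->E->(0,1)
  grid max=2 at (0,0)
Step 2: ant0:(0,3)->E->(0,4) | ant1:(0,1)->W->(0,0)
  grid max=3 at (0,0)
Step 3: ant0:(0,4)->S->(1,4) | ant1:(0,0)->E->(0,1)
  grid max=2 at (0,0)
Step 4: ant0:(1,4)->N->(0,4) | ant1:(0,1)->W->(0,0)
  grid max=3 at (0,0)
Step 5: ant0:(0,4)->S->(1,4) | ant1:(0,0)->E->(0,1)
  grid max=2 at (0,0)
Final grid:
  2 1 0 0 0
  0 0 0 0 1
  0 0 0 0 0
  0 0 0 0 0
  0 0 0 0 0
Max pheromone 2 at (0,0)

Answer: (0,0)=2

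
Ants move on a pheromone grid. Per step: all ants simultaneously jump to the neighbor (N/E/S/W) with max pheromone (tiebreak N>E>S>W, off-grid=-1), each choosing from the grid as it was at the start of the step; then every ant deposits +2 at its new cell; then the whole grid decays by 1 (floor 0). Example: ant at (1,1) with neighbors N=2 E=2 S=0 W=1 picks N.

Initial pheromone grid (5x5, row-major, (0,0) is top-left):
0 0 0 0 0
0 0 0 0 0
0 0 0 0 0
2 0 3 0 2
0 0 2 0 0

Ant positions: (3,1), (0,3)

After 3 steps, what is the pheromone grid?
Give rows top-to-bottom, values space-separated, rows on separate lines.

After step 1: ants at (3,2),(0,4)
  0 0 0 0 1
  0 0 0 0 0
  0 0 0 0 0
  1 0 4 0 1
  0 0 1 0 0
After step 2: ants at (4,2),(1,4)
  0 0 0 0 0
  0 0 0 0 1
  0 0 0 0 0
  0 0 3 0 0
  0 0 2 0 0
After step 3: ants at (3,2),(0,4)
  0 0 0 0 1
  0 0 0 0 0
  0 0 0 0 0
  0 0 4 0 0
  0 0 1 0 0

0 0 0 0 1
0 0 0 0 0
0 0 0 0 0
0 0 4 0 0
0 0 1 0 0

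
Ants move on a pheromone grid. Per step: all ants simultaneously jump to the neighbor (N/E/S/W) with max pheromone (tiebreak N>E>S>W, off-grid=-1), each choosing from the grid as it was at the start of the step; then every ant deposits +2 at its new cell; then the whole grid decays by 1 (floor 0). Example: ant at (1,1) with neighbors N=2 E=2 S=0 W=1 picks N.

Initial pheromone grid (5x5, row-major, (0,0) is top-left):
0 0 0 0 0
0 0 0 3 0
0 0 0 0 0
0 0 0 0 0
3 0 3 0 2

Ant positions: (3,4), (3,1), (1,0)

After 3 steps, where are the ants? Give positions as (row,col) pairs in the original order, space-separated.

Step 1: ant0:(3,4)->S->(4,4) | ant1:(3,1)->N->(2,1) | ant2:(1,0)->N->(0,0)
  grid max=3 at (4,4)
Step 2: ant0:(4,4)->N->(3,4) | ant1:(2,1)->N->(1,1) | ant2:(0,0)->E->(0,1)
  grid max=2 at (4,4)
Step 3: ant0:(3,4)->S->(4,4) | ant1:(1,1)->N->(0,1) | ant2:(0,1)->S->(1,1)
  grid max=3 at (4,4)

(4,4) (0,1) (1,1)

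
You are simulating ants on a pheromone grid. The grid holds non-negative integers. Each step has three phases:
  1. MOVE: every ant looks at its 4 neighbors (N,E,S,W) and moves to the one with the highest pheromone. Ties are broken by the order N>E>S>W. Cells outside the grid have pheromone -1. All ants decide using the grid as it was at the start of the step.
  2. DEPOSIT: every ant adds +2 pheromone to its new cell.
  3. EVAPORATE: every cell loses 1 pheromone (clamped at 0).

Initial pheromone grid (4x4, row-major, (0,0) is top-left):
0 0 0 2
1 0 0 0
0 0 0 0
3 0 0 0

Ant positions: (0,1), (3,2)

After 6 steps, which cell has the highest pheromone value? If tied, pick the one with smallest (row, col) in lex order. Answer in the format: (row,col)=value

Answer: (0,3)=6

Derivation:
Step 1: ant0:(0,1)->E->(0,2) | ant1:(3,2)->N->(2,2)
  grid max=2 at (3,0)
Step 2: ant0:(0,2)->E->(0,3) | ant1:(2,2)->N->(1,2)
  grid max=2 at (0,3)
Step 3: ant0:(0,3)->S->(1,3) | ant1:(1,2)->N->(0,2)
  grid max=1 at (0,2)
Step 4: ant0:(1,3)->N->(0,3) | ant1:(0,2)->E->(0,3)
  grid max=4 at (0,3)
Step 5: ant0:(0,3)->S->(1,3) | ant1:(0,3)->S->(1,3)
  grid max=3 at (0,3)
Step 6: ant0:(1,3)->N->(0,3) | ant1:(1,3)->N->(0,3)
  grid max=6 at (0,3)
Final grid:
  0 0 0 6
  0 0 0 2
  0 0 0 0
  0 0 0 0
Max pheromone 6 at (0,3)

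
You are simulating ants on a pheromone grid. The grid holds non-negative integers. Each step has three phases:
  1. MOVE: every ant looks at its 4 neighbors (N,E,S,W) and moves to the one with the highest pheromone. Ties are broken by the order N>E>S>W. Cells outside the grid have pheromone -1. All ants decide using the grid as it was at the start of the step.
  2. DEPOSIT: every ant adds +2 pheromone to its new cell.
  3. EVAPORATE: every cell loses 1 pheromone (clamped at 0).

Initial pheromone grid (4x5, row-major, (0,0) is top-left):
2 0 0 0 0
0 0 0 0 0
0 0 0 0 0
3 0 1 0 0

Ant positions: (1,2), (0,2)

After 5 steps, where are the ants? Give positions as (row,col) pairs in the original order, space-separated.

Step 1: ant0:(1,2)->N->(0,2) | ant1:(0,2)->E->(0,3)
  grid max=2 at (3,0)
Step 2: ant0:(0,2)->E->(0,3) | ant1:(0,3)->W->(0,2)
  grid max=2 at (0,2)
Step 3: ant0:(0,3)->W->(0,2) | ant1:(0,2)->E->(0,3)
  grid max=3 at (0,2)
Step 4: ant0:(0,2)->E->(0,3) | ant1:(0,3)->W->(0,2)
  grid max=4 at (0,2)
Step 5: ant0:(0,3)->W->(0,2) | ant1:(0,2)->E->(0,3)
  grid max=5 at (0,2)

(0,2) (0,3)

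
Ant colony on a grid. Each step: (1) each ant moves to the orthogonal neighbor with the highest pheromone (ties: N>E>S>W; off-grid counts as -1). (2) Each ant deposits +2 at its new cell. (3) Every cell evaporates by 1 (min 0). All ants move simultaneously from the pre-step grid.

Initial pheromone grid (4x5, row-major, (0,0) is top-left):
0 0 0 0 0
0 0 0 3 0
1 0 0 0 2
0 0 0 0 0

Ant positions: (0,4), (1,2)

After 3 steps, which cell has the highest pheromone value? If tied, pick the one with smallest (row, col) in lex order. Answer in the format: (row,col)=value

Answer: (1,3)=6

Derivation:
Step 1: ant0:(0,4)->S->(1,4) | ant1:(1,2)->E->(1,3)
  grid max=4 at (1,3)
Step 2: ant0:(1,4)->W->(1,3) | ant1:(1,3)->E->(1,4)
  grid max=5 at (1,3)
Step 3: ant0:(1,3)->E->(1,4) | ant1:(1,4)->W->(1,3)
  grid max=6 at (1,3)
Final grid:
  0 0 0 0 0
  0 0 0 6 3
  0 0 0 0 0
  0 0 0 0 0
Max pheromone 6 at (1,3)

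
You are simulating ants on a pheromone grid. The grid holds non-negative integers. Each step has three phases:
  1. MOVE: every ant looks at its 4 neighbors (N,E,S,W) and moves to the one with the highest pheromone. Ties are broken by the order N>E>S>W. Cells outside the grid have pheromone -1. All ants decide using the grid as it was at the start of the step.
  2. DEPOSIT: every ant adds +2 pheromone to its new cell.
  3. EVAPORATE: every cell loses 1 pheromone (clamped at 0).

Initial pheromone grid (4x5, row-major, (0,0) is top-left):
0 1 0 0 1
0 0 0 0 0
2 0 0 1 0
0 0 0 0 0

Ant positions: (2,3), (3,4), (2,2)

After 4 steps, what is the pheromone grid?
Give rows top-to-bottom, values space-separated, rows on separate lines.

After step 1: ants at (1,3),(2,4),(2,3)
  0 0 0 0 0
  0 0 0 1 0
  1 0 0 2 1
  0 0 0 0 0
After step 2: ants at (2,3),(2,3),(1,3)
  0 0 0 0 0
  0 0 0 2 0
  0 0 0 5 0
  0 0 0 0 0
After step 3: ants at (1,3),(1,3),(2,3)
  0 0 0 0 0
  0 0 0 5 0
  0 0 0 6 0
  0 0 0 0 0
After step 4: ants at (2,3),(2,3),(1,3)
  0 0 0 0 0
  0 0 0 6 0
  0 0 0 9 0
  0 0 0 0 0

0 0 0 0 0
0 0 0 6 0
0 0 0 9 0
0 0 0 0 0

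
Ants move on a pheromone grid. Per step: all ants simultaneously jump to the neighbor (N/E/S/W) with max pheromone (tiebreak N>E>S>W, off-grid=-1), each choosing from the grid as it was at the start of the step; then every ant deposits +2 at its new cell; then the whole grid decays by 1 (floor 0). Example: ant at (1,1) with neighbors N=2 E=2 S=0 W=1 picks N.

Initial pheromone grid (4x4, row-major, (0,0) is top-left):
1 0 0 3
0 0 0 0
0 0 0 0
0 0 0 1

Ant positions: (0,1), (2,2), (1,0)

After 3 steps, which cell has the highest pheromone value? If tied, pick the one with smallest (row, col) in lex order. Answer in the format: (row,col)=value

Step 1: ant0:(0,1)->W->(0,0) | ant1:(2,2)->N->(1,2) | ant2:(1,0)->N->(0,0)
  grid max=4 at (0,0)
Step 2: ant0:(0,0)->E->(0,1) | ant1:(1,2)->N->(0,2) | ant2:(0,0)->E->(0,1)
  grid max=3 at (0,0)
Step 3: ant0:(0,1)->W->(0,0) | ant1:(0,2)->W->(0,1) | ant2:(0,1)->W->(0,0)
  grid max=6 at (0,0)
Final grid:
  6 4 0 0
  0 0 0 0
  0 0 0 0
  0 0 0 0
Max pheromone 6 at (0,0)

Answer: (0,0)=6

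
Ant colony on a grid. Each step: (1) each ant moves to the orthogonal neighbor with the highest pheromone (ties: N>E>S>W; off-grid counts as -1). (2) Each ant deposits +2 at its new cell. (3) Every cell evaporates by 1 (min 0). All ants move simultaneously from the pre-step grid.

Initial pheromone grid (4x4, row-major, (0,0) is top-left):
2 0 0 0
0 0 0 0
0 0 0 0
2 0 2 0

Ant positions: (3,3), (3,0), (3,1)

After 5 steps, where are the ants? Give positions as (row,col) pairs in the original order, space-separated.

Step 1: ant0:(3,3)->W->(3,2) | ant1:(3,0)->N->(2,0) | ant2:(3,1)->E->(3,2)
  grid max=5 at (3,2)
Step 2: ant0:(3,2)->N->(2,2) | ant1:(2,0)->S->(3,0) | ant2:(3,2)->N->(2,2)
  grid max=4 at (3,2)
Step 3: ant0:(2,2)->S->(3,2) | ant1:(3,0)->N->(2,0) | ant2:(2,2)->S->(3,2)
  grid max=7 at (3,2)
Step 4: ant0:(3,2)->N->(2,2) | ant1:(2,0)->S->(3,0) | ant2:(3,2)->N->(2,2)
  grid max=6 at (3,2)
Step 5: ant0:(2,2)->S->(3,2) | ant1:(3,0)->N->(2,0) | ant2:(2,2)->S->(3,2)
  grid max=9 at (3,2)

(3,2) (2,0) (3,2)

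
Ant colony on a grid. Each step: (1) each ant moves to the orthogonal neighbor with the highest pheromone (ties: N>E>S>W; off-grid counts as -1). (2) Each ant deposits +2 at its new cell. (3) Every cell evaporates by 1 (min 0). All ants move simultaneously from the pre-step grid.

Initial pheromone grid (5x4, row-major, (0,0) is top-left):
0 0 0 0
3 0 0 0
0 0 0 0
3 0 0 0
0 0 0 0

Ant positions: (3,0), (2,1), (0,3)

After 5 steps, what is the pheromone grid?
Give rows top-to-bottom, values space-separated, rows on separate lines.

After step 1: ants at (2,0),(1,1),(1,3)
  0 0 0 0
  2 1 0 1
  1 0 0 0
  2 0 0 0
  0 0 0 0
After step 2: ants at (1,0),(1,0),(0,3)
  0 0 0 1
  5 0 0 0
  0 0 0 0
  1 0 0 0
  0 0 0 0
After step 3: ants at (0,0),(0,0),(1,3)
  3 0 0 0
  4 0 0 1
  0 0 0 0
  0 0 0 0
  0 0 0 0
After step 4: ants at (1,0),(1,0),(0,3)
  2 0 0 1
  7 0 0 0
  0 0 0 0
  0 0 0 0
  0 0 0 0
After step 5: ants at (0,0),(0,0),(1,3)
  5 0 0 0
  6 0 0 1
  0 0 0 0
  0 0 0 0
  0 0 0 0

5 0 0 0
6 0 0 1
0 0 0 0
0 0 0 0
0 0 0 0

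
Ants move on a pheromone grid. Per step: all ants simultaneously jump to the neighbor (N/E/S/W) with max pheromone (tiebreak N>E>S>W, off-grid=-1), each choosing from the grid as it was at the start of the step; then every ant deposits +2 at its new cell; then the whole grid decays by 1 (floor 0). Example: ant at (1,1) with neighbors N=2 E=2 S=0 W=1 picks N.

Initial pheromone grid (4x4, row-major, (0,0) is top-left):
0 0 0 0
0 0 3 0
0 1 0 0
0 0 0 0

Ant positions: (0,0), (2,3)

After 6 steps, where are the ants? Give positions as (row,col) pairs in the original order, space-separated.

Step 1: ant0:(0,0)->E->(0,1) | ant1:(2,3)->N->(1,3)
  grid max=2 at (1,2)
Step 2: ant0:(0,1)->E->(0,2) | ant1:(1,3)->W->(1,2)
  grid max=3 at (1,2)
Step 3: ant0:(0,2)->S->(1,2) | ant1:(1,2)->N->(0,2)
  grid max=4 at (1,2)
Step 4: ant0:(1,2)->N->(0,2) | ant1:(0,2)->S->(1,2)
  grid max=5 at (1,2)
Step 5: ant0:(0,2)->S->(1,2) | ant1:(1,2)->N->(0,2)
  grid max=6 at (1,2)
Step 6: ant0:(1,2)->N->(0,2) | ant1:(0,2)->S->(1,2)
  grid max=7 at (1,2)

(0,2) (1,2)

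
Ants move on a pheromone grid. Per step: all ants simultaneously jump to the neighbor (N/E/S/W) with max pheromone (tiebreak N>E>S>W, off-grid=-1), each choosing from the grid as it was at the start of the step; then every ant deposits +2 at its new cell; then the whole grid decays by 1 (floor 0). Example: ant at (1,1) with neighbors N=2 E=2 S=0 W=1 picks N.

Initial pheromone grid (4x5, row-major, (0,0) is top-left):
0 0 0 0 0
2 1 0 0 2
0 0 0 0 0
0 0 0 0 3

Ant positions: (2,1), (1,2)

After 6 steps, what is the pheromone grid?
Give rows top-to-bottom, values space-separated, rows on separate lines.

After step 1: ants at (1,1),(1,1)
  0 0 0 0 0
  1 4 0 0 1
  0 0 0 0 0
  0 0 0 0 2
After step 2: ants at (1,0),(1,0)
  0 0 0 0 0
  4 3 0 0 0
  0 0 0 0 0
  0 0 0 0 1
After step 3: ants at (1,1),(1,1)
  0 0 0 0 0
  3 6 0 0 0
  0 0 0 0 0
  0 0 0 0 0
After step 4: ants at (1,0),(1,0)
  0 0 0 0 0
  6 5 0 0 0
  0 0 0 0 0
  0 0 0 0 0
After step 5: ants at (1,1),(1,1)
  0 0 0 0 0
  5 8 0 0 0
  0 0 0 0 0
  0 0 0 0 0
After step 6: ants at (1,0),(1,0)
  0 0 0 0 0
  8 7 0 0 0
  0 0 0 0 0
  0 0 0 0 0

0 0 0 0 0
8 7 0 0 0
0 0 0 0 0
0 0 0 0 0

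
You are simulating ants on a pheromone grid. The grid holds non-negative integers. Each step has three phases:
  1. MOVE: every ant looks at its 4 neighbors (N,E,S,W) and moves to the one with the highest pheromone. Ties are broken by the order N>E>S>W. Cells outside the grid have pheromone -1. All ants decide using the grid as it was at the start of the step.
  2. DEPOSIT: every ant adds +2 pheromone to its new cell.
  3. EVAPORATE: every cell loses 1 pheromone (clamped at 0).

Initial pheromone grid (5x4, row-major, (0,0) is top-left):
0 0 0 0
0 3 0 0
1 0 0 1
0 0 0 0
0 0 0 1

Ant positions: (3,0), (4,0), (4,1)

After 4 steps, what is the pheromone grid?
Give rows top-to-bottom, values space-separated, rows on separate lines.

After step 1: ants at (2,0),(3,0),(3,1)
  0 0 0 0
  0 2 0 0
  2 0 0 0
  1 1 0 0
  0 0 0 0
After step 2: ants at (3,0),(2,0),(3,0)
  0 0 0 0
  0 1 0 0
  3 0 0 0
  4 0 0 0
  0 0 0 0
After step 3: ants at (2,0),(3,0),(2,0)
  0 0 0 0
  0 0 0 0
  6 0 0 0
  5 0 0 0
  0 0 0 0
After step 4: ants at (3,0),(2,0),(3,0)
  0 0 0 0
  0 0 0 0
  7 0 0 0
  8 0 0 0
  0 0 0 0

0 0 0 0
0 0 0 0
7 0 0 0
8 0 0 0
0 0 0 0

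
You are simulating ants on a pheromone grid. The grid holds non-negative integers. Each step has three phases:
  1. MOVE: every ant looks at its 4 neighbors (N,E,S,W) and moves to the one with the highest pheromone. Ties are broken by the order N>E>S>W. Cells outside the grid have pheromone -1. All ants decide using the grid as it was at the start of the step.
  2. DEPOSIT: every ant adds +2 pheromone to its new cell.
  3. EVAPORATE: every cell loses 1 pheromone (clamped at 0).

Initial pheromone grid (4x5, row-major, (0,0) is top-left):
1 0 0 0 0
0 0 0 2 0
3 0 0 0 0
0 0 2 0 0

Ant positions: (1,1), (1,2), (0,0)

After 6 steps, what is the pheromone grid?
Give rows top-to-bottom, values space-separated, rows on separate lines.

After step 1: ants at (0,1),(1,3),(0,1)
  0 3 0 0 0
  0 0 0 3 0
  2 0 0 0 0
  0 0 1 0 0
After step 2: ants at (0,2),(0,3),(0,2)
  0 2 3 1 0
  0 0 0 2 0
  1 0 0 0 0
  0 0 0 0 0
After step 3: ants at (0,1),(0,2),(0,1)
  0 5 4 0 0
  0 0 0 1 0
  0 0 0 0 0
  0 0 0 0 0
After step 4: ants at (0,2),(0,1),(0,2)
  0 6 7 0 0
  0 0 0 0 0
  0 0 0 0 0
  0 0 0 0 0
After step 5: ants at (0,1),(0,2),(0,1)
  0 9 8 0 0
  0 0 0 0 0
  0 0 0 0 0
  0 0 0 0 0
After step 6: ants at (0,2),(0,1),(0,2)
  0 10 11 0 0
  0 0 0 0 0
  0 0 0 0 0
  0 0 0 0 0

0 10 11 0 0
0 0 0 0 0
0 0 0 0 0
0 0 0 0 0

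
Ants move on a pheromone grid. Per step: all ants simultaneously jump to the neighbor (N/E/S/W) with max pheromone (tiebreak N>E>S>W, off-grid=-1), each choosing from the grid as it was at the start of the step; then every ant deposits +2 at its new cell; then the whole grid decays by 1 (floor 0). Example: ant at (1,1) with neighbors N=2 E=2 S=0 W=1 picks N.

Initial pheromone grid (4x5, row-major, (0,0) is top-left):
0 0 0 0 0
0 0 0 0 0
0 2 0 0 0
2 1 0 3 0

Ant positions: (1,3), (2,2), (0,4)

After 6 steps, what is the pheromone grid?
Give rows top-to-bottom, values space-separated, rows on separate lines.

After step 1: ants at (0,3),(2,1),(1,4)
  0 0 0 1 0
  0 0 0 0 1
  0 3 0 0 0
  1 0 0 2 0
After step 2: ants at (0,4),(1,1),(0,4)
  0 0 0 0 3
  0 1 0 0 0
  0 2 0 0 0
  0 0 0 1 0
After step 3: ants at (1,4),(2,1),(1,4)
  0 0 0 0 2
  0 0 0 0 3
  0 3 0 0 0
  0 0 0 0 0
After step 4: ants at (0,4),(1,1),(0,4)
  0 0 0 0 5
  0 1 0 0 2
  0 2 0 0 0
  0 0 0 0 0
After step 5: ants at (1,4),(2,1),(1,4)
  0 0 0 0 4
  0 0 0 0 5
  0 3 0 0 0
  0 0 0 0 0
After step 6: ants at (0,4),(1,1),(0,4)
  0 0 0 0 7
  0 1 0 0 4
  0 2 0 0 0
  0 0 0 0 0

0 0 0 0 7
0 1 0 0 4
0 2 0 0 0
0 0 0 0 0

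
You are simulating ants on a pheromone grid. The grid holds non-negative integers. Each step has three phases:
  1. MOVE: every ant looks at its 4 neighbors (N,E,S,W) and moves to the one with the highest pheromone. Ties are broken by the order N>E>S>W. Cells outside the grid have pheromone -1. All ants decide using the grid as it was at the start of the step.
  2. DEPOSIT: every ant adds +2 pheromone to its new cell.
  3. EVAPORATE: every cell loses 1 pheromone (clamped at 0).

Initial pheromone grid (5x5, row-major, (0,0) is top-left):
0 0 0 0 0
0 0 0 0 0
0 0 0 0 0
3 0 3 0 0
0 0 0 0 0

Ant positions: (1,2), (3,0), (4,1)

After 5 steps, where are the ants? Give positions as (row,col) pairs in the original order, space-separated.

Step 1: ant0:(1,2)->N->(0,2) | ant1:(3,0)->N->(2,0) | ant2:(4,1)->N->(3,1)
  grid max=2 at (3,0)
Step 2: ant0:(0,2)->E->(0,3) | ant1:(2,0)->S->(3,0) | ant2:(3,1)->E->(3,2)
  grid max=3 at (3,0)
Step 3: ant0:(0,3)->E->(0,4) | ant1:(3,0)->N->(2,0) | ant2:(3,2)->N->(2,2)
  grid max=2 at (3,0)
Step 4: ant0:(0,4)->S->(1,4) | ant1:(2,0)->S->(3,0) | ant2:(2,2)->S->(3,2)
  grid max=3 at (3,0)
Step 5: ant0:(1,4)->N->(0,4) | ant1:(3,0)->N->(2,0) | ant2:(3,2)->N->(2,2)
  grid max=2 at (3,0)

(0,4) (2,0) (2,2)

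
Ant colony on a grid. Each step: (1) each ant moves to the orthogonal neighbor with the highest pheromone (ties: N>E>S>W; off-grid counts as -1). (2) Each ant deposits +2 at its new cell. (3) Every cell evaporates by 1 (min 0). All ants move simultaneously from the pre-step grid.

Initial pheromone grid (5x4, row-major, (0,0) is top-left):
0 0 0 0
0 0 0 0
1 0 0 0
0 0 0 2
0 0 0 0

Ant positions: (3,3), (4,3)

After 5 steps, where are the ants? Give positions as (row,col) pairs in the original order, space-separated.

Step 1: ant0:(3,3)->N->(2,3) | ant1:(4,3)->N->(3,3)
  grid max=3 at (3,3)
Step 2: ant0:(2,3)->S->(3,3) | ant1:(3,3)->N->(2,3)
  grid max=4 at (3,3)
Step 3: ant0:(3,3)->N->(2,3) | ant1:(2,3)->S->(3,3)
  grid max=5 at (3,3)
Step 4: ant0:(2,3)->S->(3,3) | ant1:(3,3)->N->(2,3)
  grid max=6 at (3,3)
Step 5: ant0:(3,3)->N->(2,3) | ant1:(2,3)->S->(3,3)
  grid max=7 at (3,3)

(2,3) (3,3)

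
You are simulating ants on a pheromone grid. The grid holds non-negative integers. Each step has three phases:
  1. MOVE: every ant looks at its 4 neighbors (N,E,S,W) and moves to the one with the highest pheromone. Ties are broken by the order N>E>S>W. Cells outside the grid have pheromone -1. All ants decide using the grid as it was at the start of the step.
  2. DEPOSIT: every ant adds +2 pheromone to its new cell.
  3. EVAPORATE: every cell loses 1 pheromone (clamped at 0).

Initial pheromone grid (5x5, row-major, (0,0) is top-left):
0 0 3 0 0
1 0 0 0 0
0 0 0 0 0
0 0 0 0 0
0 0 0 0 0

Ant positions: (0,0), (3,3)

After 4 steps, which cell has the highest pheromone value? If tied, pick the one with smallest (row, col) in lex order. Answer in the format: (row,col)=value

Answer: (0,0)=1

Derivation:
Step 1: ant0:(0,0)->S->(1,0) | ant1:(3,3)->N->(2,3)
  grid max=2 at (0,2)
Step 2: ant0:(1,0)->N->(0,0) | ant1:(2,3)->N->(1,3)
  grid max=1 at (0,0)
Step 3: ant0:(0,0)->S->(1,0) | ant1:(1,3)->N->(0,3)
  grid max=2 at (1,0)
Step 4: ant0:(1,0)->N->(0,0) | ant1:(0,3)->E->(0,4)
  grid max=1 at (0,0)
Final grid:
  1 0 0 0 1
  1 0 0 0 0
  0 0 0 0 0
  0 0 0 0 0
  0 0 0 0 0
Max pheromone 1 at (0,0)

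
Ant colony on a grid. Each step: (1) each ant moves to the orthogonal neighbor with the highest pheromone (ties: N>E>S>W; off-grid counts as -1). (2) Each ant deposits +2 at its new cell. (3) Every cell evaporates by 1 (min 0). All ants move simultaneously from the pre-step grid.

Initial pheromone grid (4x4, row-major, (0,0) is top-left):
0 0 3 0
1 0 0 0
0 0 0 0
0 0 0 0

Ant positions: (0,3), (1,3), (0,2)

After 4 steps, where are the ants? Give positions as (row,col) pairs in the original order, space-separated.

Step 1: ant0:(0,3)->W->(0,2) | ant1:(1,3)->N->(0,3) | ant2:(0,2)->E->(0,3)
  grid max=4 at (0,2)
Step 2: ant0:(0,2)->E->(0,3) | ant1:(0,3)->W->(0,2) | ant2:(0,3)->W->(0,2)
  grid max=7 at (0,2)
Step 3: ant0:(0,3)->W->(0,2) | ant1:(0,2)->E->(0,3) | ant2:(0,2)->E->(0,3)
  grid max=8 at (0,2)
Step 4: ant0:(0,2)->E->(0,3) | ant1:(0,3)->W->(0,2) | ant2:(0,3)->W->(0,2)
  grid max=11 at (0,2)

(0,3) (0,2) (0,2)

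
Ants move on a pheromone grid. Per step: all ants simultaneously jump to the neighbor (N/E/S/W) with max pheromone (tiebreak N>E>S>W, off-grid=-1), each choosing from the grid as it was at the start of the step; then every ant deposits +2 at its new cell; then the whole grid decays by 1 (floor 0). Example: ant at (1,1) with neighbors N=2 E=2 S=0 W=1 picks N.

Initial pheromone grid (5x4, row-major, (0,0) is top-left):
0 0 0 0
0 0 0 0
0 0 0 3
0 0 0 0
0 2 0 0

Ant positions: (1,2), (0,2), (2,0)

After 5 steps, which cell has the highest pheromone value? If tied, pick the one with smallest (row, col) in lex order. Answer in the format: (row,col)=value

Step 1: ant0:(1,2)->N->(0,2) | ant1:(0,2)->E->(0,3) | ant2:(2,0)->N->(1,0)
  grid max=2 at (2,3)
Step 2: ant0:(0,2)->E->(0,3) | ant1:(0,3)->W->(0,2) | ant2:(1,0)->N->(0,0)
  grid max=2 at (0,2)
Step 3: ant0:(0,3)->W->(0,2) | ant1:(0,2)->E->(0,3) | ant2:(0,0)->E->(0,1)
  grid max=3 at (0,2)
Step 4: ant0:(0,2)->E->(0,3) | ant1:(0,3)->W->(0,2) | ant2:(0,1)->E->(0,2)
  grid max=6 at (0,2)
Step 5: ant0:(0,3)->W->(0,2) | ant1:(0,2)->E->(0,3) | ant2:(0,2)->E->(0,3)
  grid max=7 at (0,2)
Final grid:
  0 0 7 7
  0 0 0 0
  0 0 0 0
  0 0 0 0
  0 0 0 0
Max pheromone 7 at (0,2)

Answer: (0,2)=7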